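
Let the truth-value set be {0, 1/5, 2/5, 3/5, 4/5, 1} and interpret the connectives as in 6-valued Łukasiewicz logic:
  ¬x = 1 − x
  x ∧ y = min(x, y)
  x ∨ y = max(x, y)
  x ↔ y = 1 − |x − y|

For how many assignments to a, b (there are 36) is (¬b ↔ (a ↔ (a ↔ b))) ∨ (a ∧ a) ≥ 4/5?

24

value 1: 6 assignments (counts)
value 4/5: 18 assignments (counts)
value 3/5: 2 assignments
value 2/5: 7 assignments
value 1/5: 1 assignment
value 0: 2 assignments
So 24 of the 36 assignments meet the threshold.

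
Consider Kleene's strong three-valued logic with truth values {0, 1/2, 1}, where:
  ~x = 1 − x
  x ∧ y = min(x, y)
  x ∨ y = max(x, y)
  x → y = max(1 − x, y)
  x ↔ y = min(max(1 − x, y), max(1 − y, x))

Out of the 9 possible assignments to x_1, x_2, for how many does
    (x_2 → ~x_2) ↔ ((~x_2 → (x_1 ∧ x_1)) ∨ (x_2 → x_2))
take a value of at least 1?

3

x_1 = 0, x_2 = 0 ↦ 1  ≥
x_1 = 0, x_2 = 1/2 ↦ 1/2  <
x_1 = 0, x_2 = 1 ↦ 0  <
x_1 = 1/2, x_2 = 0 ↦ 1  ≥
x_1 = 1/2, x_2 = 1/2 ↦ 1/2  <
x_1 = 1/2, x_2 = 1 ↦ 0  <
x_1 = 1, x_2 = 0 ↦ 1  ≥
x_1 = 1, x_2 = 1/2 ↦ 1/2  <
x_1 = 1, x_2 = 1 ↦ 0  <
So 3 of the 9 assignments meet the threshold.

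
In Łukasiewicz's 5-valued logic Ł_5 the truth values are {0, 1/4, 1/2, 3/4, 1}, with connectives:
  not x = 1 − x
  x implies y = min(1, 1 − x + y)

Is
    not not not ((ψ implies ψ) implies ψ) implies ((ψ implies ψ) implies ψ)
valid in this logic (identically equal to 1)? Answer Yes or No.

No

Counterexample: take ψ = 0.
ψ implies ψ = 0 implies 0 = 1
(ψ implies ψ) implies ψ = 1 implies 0 = 0
not ((ψ implies ψ) implies ψ) = not 0 = 1
not not ((ψ implies ψ) implies ψ) = not 1 = 0
not not not ((ψ implies ψ) implies ψ) = not 0 = 1
ψ implies ψ = 0 implies 0 = 1
(ψ implies ψ) implies ψ = 1 implies 0 = 0
not not not ((ψ implies ψ) implies ψ) implies ((ψ implies ψ) implies ψ) = 1 implies 0 = 0
This gives 0 ≠ 1.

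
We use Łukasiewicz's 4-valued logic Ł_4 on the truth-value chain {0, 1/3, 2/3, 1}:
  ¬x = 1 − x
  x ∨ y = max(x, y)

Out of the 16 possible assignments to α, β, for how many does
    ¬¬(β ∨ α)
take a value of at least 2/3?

12

α = 0, β = 0 ↦ 0  <
α = 0, β = 1/3 ↦ 1/3  <
α = 0, β = 2/3 ↦ 2/3  ≥
α = 0, β = 1 ↦ 1  ≥
α = 1/3, β = 0 ↦ 1/3  <
α = 1/3, β = 1/3 ↦ 1/3  <
α = 1/3, β = 2/3 ↦ 2/3  ≥
α = 1/3, β = 1 ↦ 1  ≥
α = 2/3, β = 0 ↦ 2/3  ≥
α = 2/3, β = 1/3 ↦ 2/3  ≥
α = 2/3, β = 2/3 ↦ 2/3  ≥
α = 2/3, β = 1 ↦ 1  ≥
α = 1, β = 0 ↦ 1  ≥
α = 1, β = 1/3 ↦ 1  ≥
α = 1, β = 2/3 ↦ 1  ≥
α = 1, β = 1 ↦ 1  ≥
So 12 of the 16 assignments meet the threshold.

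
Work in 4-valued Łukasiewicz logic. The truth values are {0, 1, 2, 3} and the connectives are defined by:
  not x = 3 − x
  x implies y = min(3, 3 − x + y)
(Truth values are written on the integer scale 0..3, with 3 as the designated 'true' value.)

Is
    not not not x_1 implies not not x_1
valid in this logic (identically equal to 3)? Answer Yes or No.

Counterexample: take x_1 = 0.
not x_1 = not 0 = 3
not not x_1 = not 3 = 0
not not not x_1 = not 0 = 3
not x_1 = not 0 = 3
not not x_1 = not 3 = 0
not not not x_1 implies not not x_1 = 3 implies 0 = 0
This gives 0 ≠ 3.

No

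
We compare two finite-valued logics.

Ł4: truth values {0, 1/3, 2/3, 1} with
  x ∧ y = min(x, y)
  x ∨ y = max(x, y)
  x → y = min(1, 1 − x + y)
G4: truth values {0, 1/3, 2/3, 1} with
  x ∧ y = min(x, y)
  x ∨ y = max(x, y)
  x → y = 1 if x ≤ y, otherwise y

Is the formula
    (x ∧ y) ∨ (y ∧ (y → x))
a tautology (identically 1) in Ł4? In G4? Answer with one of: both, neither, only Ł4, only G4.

neither

In Ł4: at x = 0, y = 0 the value is 0 — not a tautology.
In G4: at x = 0, y = 0 the value is 0 — not a tautology.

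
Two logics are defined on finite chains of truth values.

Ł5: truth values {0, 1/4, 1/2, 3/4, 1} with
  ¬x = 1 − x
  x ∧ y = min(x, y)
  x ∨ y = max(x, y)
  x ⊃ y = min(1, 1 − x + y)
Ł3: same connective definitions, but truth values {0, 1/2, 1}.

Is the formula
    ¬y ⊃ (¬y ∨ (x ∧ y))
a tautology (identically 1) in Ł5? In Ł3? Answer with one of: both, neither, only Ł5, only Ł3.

both

In Ł5: every assignment gives 1 — tautology.
In Ł3: every assignment gives 1 — tautology.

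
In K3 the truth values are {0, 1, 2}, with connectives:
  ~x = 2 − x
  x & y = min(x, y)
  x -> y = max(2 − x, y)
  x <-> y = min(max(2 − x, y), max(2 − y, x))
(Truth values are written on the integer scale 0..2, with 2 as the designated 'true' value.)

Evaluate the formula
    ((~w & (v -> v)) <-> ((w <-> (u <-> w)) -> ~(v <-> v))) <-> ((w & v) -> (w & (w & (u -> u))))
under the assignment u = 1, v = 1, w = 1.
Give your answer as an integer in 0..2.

1

~w = ~1 = 1
v -> v = 1 -> 1 = 1
~w & (v -> v) = 1 & 1 = 1
u <-> w = 1 <-> 1 = 1
w <-> (u <-> w) = 1 <-> 1 = 1
v <-> v = 1 <-> 1 = 1
~(v <-> v) = ~1 = 1
(w <-> (u <-> w)) -> ~(v <-> v) = 1 -> 1 = 1
(~w & (v -> v)) <-> ((w <-> (u <-> w)) -> ~(v <-> v)) = 1 <-> 1 = 1
w & v = 1 & 1 = 1
u -> u = 1 -> 1 = 1
w & (u -> u) = 1 & 1 = 1
w & (w & (u -> u)) = 1 & 1 = 1
(w & v) -> (w & (w & (u -> u))) = 1 -> 1 = 1
((~w & (v -> v)) <-> ((w <-> (u <-> w)) -> ~(v <-> v))) <-> ((w & v) -> (w & (w & (u -> u)))) = 1 <-> 1 = 1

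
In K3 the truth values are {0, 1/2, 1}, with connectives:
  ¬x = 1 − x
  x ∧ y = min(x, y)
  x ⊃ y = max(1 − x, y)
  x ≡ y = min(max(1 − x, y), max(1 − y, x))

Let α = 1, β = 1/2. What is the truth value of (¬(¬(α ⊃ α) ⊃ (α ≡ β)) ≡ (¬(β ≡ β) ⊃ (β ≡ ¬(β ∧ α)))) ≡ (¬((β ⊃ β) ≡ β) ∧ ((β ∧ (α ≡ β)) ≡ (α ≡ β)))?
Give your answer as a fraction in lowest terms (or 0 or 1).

α ⊃ α = 1 ⊃ 1 = 1
¬(α ⊃ α) = ¬1 = 0
α ≡ β = 1 ≡ 1/2 = 1/2
¬(α ⊃ α) ⊃ (α ≡ β) = 0 ⊃ 1/2 = 1
¬(¬(α ⊃ α) ⊃ (α ≡ β)) = ¬1 = 0
β ≡ β = 1/2 ≡ 1/2 = 1/2
¬(β ≡ β) = ¬1/2 = 1/2
β ∧ α = 1/2 ∧ 1 = 1/2
¬(β ∧ α) = ¬1/2 = 1/2
β ≡ ¬(β ∧ α) = 1/2 ≡ 1/2 = 1/2
¬(β ≡ β) ⊃ (β ≡ ¬(β ∧ α)) = 1/2 ⊃ 1/2 = 1/2
¬(¬(α ⊃ α) ⊃ (α ≡ β)) ≡ (¬(β ≡ β) ⊃ (β ≡ ¬(β ∧ α))) = 0 ≡ 1/2 = 1/2
β ⊃ β = 1/2 ⊃ 1/2 = 1/2
(β ⊃ β) ≡ β = 1/2 ≡ 1/2 = 1/2
¬((β ⊃ β) ≡ β) = ¬1/2 = 1/2
α ≡ β = 1 ≡ 1/2 = 1/2
β ∧ (α ≡ β) = 1/2 ∧ 1/2 = 1/2
α ≡ β = 1 ≡ 1/2 = 1/2
(β ∧ (α ≡ β)) ≡ (α ≡ β) = 1/2 ≡ 1/2 = 1/2
¬((β ⊃ β) ≡ β) ∧ ((β ∧ (α ≡ β)) ≡ (α ≡ β)) = 1/2 ∧ 1/2 = 1/2
(¬(¬(α ⊃ α) ⊃ (α ≡ β)) ≡ (¬(β ≡ β) ⊃ (β ≡ ¬(β ∧ α)))) ≡ (¬((β ⊃ β) ≡ β) ∧ ((β ∧ (α ≡ β)) ≡ (α ≡ β))) = 1/2 ≡ 1/2 = 1/2

1/2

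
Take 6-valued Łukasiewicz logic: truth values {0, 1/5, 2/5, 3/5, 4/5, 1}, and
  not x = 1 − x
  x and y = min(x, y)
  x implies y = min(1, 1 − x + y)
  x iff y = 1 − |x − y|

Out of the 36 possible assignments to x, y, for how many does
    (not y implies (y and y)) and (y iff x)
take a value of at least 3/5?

value 1: 3 assignments (counts)
value 4/5: 8 assignments (counts)
value 3/5: 6 assignments (counts)
value 2/5: 9 assignments
value 1/5: 3 assignments
value 0: 7 assignments
So 17 of the 36 assignments meet the threshold.

17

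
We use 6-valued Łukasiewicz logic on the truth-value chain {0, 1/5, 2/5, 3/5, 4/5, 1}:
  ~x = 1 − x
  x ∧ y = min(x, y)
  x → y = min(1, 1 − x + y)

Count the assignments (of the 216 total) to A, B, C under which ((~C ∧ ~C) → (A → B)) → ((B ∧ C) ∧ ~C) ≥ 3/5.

value 1: 1 assignment (counts)
value 4/5: 4 assignments (counts)
value 3/5: 9 assignments (counts)
value 2/5: 59 assignments
value 1/5: 72 assignments
value 0: 71 assignments
So 14 of the 216 assignments meet the threshold.

14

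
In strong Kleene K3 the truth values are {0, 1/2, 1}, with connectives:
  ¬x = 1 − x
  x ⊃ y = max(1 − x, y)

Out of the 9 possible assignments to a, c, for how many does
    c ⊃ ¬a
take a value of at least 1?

5

a = 0, c = 0 ↦ 1  ≥
a = 0, c = 1/2 ↦ 1  ≥
a = 0, c = 1 ↦ 1  ≥
a = 1/2, c = 0 ↦ 1  ≥
a = 1/2, c = 1/2 ↦ 1/2  <
a = 1/2, c = 1 ↦ 1/2  <
a = 1, c = 0 ↦ 1  ≥
a = 1, c = 1/2 ↦ 1/2  <
a = 1, c = 1 ↦ 0  <
So 5 of the 9 assignments meet the threshold.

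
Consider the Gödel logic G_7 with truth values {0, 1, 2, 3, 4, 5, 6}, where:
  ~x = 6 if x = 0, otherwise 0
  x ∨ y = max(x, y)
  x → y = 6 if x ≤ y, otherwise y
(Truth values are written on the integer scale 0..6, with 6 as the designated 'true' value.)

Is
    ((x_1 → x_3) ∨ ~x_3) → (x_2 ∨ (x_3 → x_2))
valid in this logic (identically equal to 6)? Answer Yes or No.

No

Counterexample: take x_1 = 0, x_2 = 0, x_3 = 1.
x_1 → x_3 = 0 → 1 = 6
~x_3 = ~1 = 0
(x_1 → x_3) ∨ ~x_3 = 6 ∨ 0 = 6
x_3 → x_2 = 1 → 0 = 0
x_2 ∨ (x_3 → x_2) = 0 ∨ 0 = 0
((x_1 → x_3) ∨ ~x_3) → (x_2 ∨ (x_3 → x_2)) = 6 → 0 = 0
This gives 0 ≠ 6.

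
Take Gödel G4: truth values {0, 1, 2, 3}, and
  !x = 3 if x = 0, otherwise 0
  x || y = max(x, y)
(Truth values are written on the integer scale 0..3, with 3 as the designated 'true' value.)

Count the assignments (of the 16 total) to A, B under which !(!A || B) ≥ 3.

3

A = 0, B = 0 ↦ 0  <
A = 0, B = 1 ↦ 0  <
A = 0, B = 2 ↦ 0  <
A = 0, B = 3 ↦ 0  <
A = 1, B = 0 ↦ 3  ≥
A = 1, B = 1 ↦ 0  <
A = 1, B = 2 ↦ 0  <
A = 1, B = 3 ↦ 0  <
A = 2, B = 0 ↦ 3  ≥
A = 2, B = 1 ↦ 0  <
A = 2, B = 2 ↦ 0  <
A = 2, B = 3 ↦ 0  <
A = 3, B = 0 ↦ 3  ≥
A = 3, B = 1 ↦ 0  <
A = 3, B = 2 ↦ 0  <
A = 3, B = 3 ↦ 0  <
So 3 of the 16 assignments meet the threshold.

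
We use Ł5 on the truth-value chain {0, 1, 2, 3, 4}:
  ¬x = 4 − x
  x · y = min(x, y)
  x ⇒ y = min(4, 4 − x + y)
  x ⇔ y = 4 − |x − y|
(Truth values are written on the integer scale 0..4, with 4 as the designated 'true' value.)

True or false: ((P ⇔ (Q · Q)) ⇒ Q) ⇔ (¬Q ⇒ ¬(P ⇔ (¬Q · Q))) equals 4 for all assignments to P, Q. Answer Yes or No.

Counterexample: take P = 1, Q = 3.
Q · Q = 3 · 3 = 3
P ⇔ (Q · Q) = 1 ⇔ 3 = 2
(P ⇔ (Q · Q)) ⇒ Q = 2 ⇒ 3 = 4
¬Q = ¬3 = 1
¬Q = ¬3 = 1
¬Q · Q = 1 · 3 = 1
P ⇔ (¬Q · Q) = 1 ⇔ 1 = 4
¬(P ⇔ (¬Q · Q)) = ¬4 = 0
¬Q ⇒ ¬(P ⇔ (¬Q · Q)) = 1 ⇒ 0 = 3
((P ⇔ (Q · Q)) ⇒ Q) ⇔ (¬Q ⇒ ¬(P ⇔ (¬Q · Q))) = 4 ⇔ 3 = 3
This gives 3 ≠ 4.

No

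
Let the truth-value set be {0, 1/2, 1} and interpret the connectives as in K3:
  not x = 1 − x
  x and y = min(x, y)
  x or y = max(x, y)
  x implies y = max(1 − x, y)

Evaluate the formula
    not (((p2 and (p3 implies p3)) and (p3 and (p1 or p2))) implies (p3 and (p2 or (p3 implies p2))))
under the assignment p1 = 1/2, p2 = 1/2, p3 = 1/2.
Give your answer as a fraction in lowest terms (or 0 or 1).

1/2

p3 implies p3 = 1/2 implies 1/2 = 1/2
p2 and (p3 implies p3) = 1/2 and 1/2 = 1/2
p1 or p2 = 1/2 or 1/2 = 1/2
p3 and (p1 or p2) = 1/2 and 1/2 = 1/2
(p2 and (p3 implies p3)) and (p3 and (p1 or p2)) = 1/2 and 1/2 = 1/2
p3 implies p2 = 1/2 implies 1/2 = 1/2
p2 or (p3 implies p2) = 1/2 or 1/2 = 1/2
p3 and (p2 or (p3 implies p2)) = 1/2 and 1/2 = 1/2
((p2 and (p3 implies p3)) and (p3 and (p1 or p2))) implies (p3 and (p2 or (p3 implies p2))) = 1/2 implies 1/2 = 1/2
not (((p2 and (p3 implies p3)) and (p3 and (p1 or p2))) implies (p3 and (p2 or (p3 implies p2)))) = not 1/2 = 1/2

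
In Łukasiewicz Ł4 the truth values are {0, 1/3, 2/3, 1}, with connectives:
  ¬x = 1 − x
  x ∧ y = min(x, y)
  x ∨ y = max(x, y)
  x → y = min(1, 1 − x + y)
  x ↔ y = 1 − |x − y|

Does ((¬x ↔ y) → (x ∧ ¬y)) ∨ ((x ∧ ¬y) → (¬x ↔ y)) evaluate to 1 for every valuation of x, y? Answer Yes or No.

x = 0, y = 0 ↦ 1
x = 0, y = 1/3 ↦ 1
x = 0, y = 2/3 ↦ 1
x = 0, y = 1 ↦ 1
x = 1/3, y = 0 ↦ 1
x = 1/3, y = 1/3 ↦ 1
x = 1/3, y = 2/3 ↦ 1
x = 1/3, y = 1 ↦ 1
x = 2/3, y = 0 ↦ 1
x = 2/3, y = 1/3 ↦ 1
x = 2/3, y = 2/3 ↦ 1
x = 2/3, y = 1 ↦ 1
x = 1, y = 0 ↦ 1
x = 1, y = 1/3 ↦ 1
x = 1, y = 2/3 ↦ 1
x = 1, y = 1 ↦ 1
Every assignment gives a value ≥ 1.

Yes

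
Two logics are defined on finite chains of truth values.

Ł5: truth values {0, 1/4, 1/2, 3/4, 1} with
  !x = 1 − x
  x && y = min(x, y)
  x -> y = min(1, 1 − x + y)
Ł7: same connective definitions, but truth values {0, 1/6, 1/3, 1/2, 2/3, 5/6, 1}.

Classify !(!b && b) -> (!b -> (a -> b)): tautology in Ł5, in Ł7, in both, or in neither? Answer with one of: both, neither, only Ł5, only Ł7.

In Ł5: at a = 1/4, b = 0 the value is 3/4 — not a tautology.
In Ł7: at a = 1/6, b = 0 the value is 5/6 — not a tautology.

neither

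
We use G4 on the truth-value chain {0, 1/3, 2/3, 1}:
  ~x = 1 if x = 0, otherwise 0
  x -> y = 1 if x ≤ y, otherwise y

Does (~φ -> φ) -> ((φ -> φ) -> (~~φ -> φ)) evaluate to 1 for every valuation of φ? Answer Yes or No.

No

Counterexample: take φ = 1/3.
~φ = ~1/3 = 0
~φ -> φ = 0 -> 1/3 = 1
φ -> φ = 1/3 -> 1/3 = 1
~φ = ~1/3 = 0
~~φ = ~0 = 1
~~φ -> φ = 1 -> 1/3 = 1/3
(φ -> φ) -> (~~φ -> φ) = 1 -> 1/3 = 1/3
(~φ -> φ) -> ((φ -> φ) -> (~~φ -> φ)) = 1 -> 1/3 = 1/3
This gives 1/3 ≠ 1.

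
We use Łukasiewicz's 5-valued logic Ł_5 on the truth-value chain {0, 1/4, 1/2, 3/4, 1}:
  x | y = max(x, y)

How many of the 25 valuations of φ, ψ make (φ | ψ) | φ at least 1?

9

value 1: 9 assignments (counts)
value 3/4: 7 assignments
value 1/2: 5 assignments
value 1/4: 3 assignments
value 0: 1 assignment
So 9 of the 25 assignments meet the threshold.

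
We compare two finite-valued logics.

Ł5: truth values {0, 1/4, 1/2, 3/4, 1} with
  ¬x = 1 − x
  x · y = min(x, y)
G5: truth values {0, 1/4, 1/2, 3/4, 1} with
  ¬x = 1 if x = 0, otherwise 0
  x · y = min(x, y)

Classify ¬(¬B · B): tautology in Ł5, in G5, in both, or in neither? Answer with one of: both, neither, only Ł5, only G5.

In Ł5: at B = 1/4 the value is 3/4 — not a tautology.
In G5: every assignment gives 1 — tautology.

only G5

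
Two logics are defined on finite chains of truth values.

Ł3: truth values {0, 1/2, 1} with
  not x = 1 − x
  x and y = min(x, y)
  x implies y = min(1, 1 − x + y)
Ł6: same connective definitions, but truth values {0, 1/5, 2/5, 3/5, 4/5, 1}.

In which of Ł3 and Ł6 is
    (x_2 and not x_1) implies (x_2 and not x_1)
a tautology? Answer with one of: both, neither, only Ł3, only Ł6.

In Ł3: every assignment gives 1 — tautology.
In Ł6: every assignment gives 1 — tautology.

both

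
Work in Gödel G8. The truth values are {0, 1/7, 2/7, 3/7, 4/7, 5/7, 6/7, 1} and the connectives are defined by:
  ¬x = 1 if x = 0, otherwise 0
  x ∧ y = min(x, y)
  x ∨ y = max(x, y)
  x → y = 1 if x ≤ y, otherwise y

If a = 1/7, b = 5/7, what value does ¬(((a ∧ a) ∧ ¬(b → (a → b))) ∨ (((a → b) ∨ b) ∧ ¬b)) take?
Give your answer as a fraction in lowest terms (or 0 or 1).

a ∧ a = 1/7 ∧ 1/7 = 1/7
a → b = 1/7 → 5/7 = 1
b → (a → b) = 5/7 → 1 = 1
¬(b → (a → b)) = ¬1 = 0
(a ∧ a) ∧ ¬(b → (a → b)) = 1/7 ∧ 0 = 0
a → b = 1/7 → 5/7 = 1
(a → b) ∨ b = 1 ∨ 5/7 = 1
¬b = ¬5/7 = 0
((a → b) ∨ b) ∧ ¬b = 1 ∧ 0 = 0
((a ∧ a) ∧ ¬(b → (a → b))) ∨ (((a → b) ∨ b) ∧ ¬b) = 0 ∨ 0 = 0
¬(((a ∧ a) ∧ ¬(b → (a → b))) ∨ (((a → b) ∨ b) ∧ ¬b)) = ¬0 = 1

1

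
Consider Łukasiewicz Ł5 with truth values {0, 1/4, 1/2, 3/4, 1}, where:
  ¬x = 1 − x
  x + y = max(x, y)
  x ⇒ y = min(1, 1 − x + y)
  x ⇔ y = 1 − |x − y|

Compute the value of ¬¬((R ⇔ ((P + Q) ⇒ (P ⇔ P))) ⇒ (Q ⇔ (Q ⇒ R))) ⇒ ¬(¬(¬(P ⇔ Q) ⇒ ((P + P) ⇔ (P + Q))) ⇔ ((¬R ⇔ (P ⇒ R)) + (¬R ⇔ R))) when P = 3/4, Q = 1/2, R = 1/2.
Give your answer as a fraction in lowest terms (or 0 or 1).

P + Q = 3/4 + 1/2 = 3/4
P ⇔ P = 3/4 ⇔ 3/4 = 1
(P + Q) ⇒ (P ⇔ P) = 3/4 ⇒ 1 = 1
R ⇔ ((P + Q) ⇒ (P ⇔ P)) = 1/2 ⇔ 1 = 1/2
Q ⇒ R = 1/2 ⇒ 1/2 = 1
Q ⇔ (Q ⇒ R) = 1/2 ⇔ 1 = 1/2
(R ⇔ ((P + Q) ⇒ (P ⇔ P))) ⇒ (Q ⇔ (Q ⇒ R)) = 1/2 ⇒ 1/2 = 1
¬((R ⇔ ((P + Q) ⇒ (P ⇔ P))) ⇒ (Q ⇔ (Q ⇒ R))) = ¬1 = 0
¬¬((R ⇔ ((P + Q) ⇒ (P ⇔ P))) ⇒ (Q ⇔ (Q ⇒ R))) = ¬0 = 1
P ⇔ Q = 3/4 ⇔ 1/2 = 3/4
¬(P ⇔ Q) = ¬3/4 = 1/4
P + P = 3/4 + 3/4 = 3/4
P + Q = 3/4 + 1/2 = 3/4
(P + P) ⇔ (P + Q) = 3/4 ⇔ 3/4 = 1
¬(P ⇔ Q) ⇒ ((P + P) ⇔ (P + Q)) = 1/4 ⇒ 1 = 1
¬(¬(P ⇔ Q) ⇒ ((P + P) ⇔ (P + Q))) = ¬1 = 0
¬R = ¬1/2 = 1/2
P ⇒ R = 3/4 ⇒ 1/2 = 3/4
¬R ⇔ (P ⇒ R) = 1/2 ⇔ 3/4 = 3/4
¬R = ¬1/2 = 1/2
¬R ⇔ R = 1/2 ⇔ 1/2 = 1
(¬R ⇔ (P ⇒ R)) + (¬R ⇔ R) = 3/4 + 1 = 1
¬(¬(P ⇔ Q) ⇒ ((P + P) ⇔ (P + Q))) ⇔ ((¬R ⇔ (P ⇒ R)) + (¬R ⇔ R)) = 0 ⇔ 1 = 0
¬(¬(¬(P ⇔ Q) ⇒ ((P + P) ⇔ (P + Q))) ⇔ ((¬R ⇔ (P ⇒ R)) + (¬R ⇔ R))) = ¬0 = 1
¬¬((R ⇔ ((P + Q) ⇒ (P ⇔ P))) ⇒ (Q ⇔ (Q ⇒ R))) ⇒ ¬(¬(¬(P ⇔ Q) ⇒ ((P + P) ⇔ (P + Q))) ⇔ ((¬R ⇔ (P ⇒ R)) + (¬R ⇔ R))) = 1 ⇒ 1 = 1

1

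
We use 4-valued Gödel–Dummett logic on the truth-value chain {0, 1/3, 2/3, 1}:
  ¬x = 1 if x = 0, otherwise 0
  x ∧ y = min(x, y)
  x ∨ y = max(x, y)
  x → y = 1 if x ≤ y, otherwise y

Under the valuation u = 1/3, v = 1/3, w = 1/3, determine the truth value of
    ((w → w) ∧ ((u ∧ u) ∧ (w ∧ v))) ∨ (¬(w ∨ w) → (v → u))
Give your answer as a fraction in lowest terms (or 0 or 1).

w → w = 1/3 → 1/3 = 1
u ∧ u = 1/3 ∧ 1/3 = 1/3
w ∧ v = 1/3 ∧ 1/3 = 1/3
(u ∧ u) ∧ (w ∧ v) = 1/3 ∧ 1/3 = 1/3
(w → w) ∧ ((u ∧ u) ∧ (w ∧ v)) = 1 ∧ 1/3 = 1/3
w ∨ w = 1/3 ∨ 1/3 = 1/3
¬(w ∨ w) = ¬1/3 = 0
v → u = 1/3 → 1/3 = 1
¬(w ∨ w) → (v → u) = 0 → 1 = 1
((w → w) ∧ ((u ∧ u) ∧ (w ∧ v))) ∨ (¬(w ∨ w) → (v → u)) = 1/3 ∨ 1 = 1

1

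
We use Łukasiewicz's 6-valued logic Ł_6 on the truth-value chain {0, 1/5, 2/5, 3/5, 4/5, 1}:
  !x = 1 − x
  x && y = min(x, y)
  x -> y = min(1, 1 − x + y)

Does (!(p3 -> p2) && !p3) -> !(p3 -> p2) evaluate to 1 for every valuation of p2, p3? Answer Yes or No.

At p2 = 1/5, p3 = 4/5, for instance:
p3 -> p2 = 4/5 -> 1/5 = 2/5
!(p3 -> p2) = !2/5 = 3/5
!p3 = !4/5 = 1/5
!(p3 -> p2) && !p3 = 3/5 && 1/5 = 1/5
(!(p3 -> p2) && !p3) -> !(p3 -> p2) = 1/5 -> 3/5 = 1
and checking the remaining 35 assignments likewise gives ≥ 1 in every case.

Yes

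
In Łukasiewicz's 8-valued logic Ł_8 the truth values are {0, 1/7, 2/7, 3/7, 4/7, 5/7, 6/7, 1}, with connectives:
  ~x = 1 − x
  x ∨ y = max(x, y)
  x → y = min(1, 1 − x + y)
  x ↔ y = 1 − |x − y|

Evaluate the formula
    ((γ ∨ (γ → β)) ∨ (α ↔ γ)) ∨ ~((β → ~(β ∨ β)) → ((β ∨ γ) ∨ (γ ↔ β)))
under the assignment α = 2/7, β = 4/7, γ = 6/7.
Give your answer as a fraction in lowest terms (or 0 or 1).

γ → β = 6/7 → 4/7 = 5/7
γ ∨ (γ → β) = 6/7 ∨ 5/7 = 6/7
α ↔ γ = 2/7 ↔ 6/7 = 3/7
(γ ∨ (γ → β)) ∨ (α ↔ γ) = 6/7 ∨ 3/7 = 6/7
β ∨ β = 4/7 ∨ 4/7 = 4/7
~(β ∨ β) = ~4/7 = 3/7
β → ~(β ∨ β) = 4/7 → 3/7 = 6/7
β ∨ γ = 4/7 ∨ 6/7 = 6/7
γ ↔ β = 6/7 ↔ 4/7 = 5/7
(β ∨ γ) ∨ (γ ↔ β) = 6/7 ∨ 5/7 = 6/7
(β → ~(β ∨ β)) → ((β ∨ γ) ∨ (γ ↔ β)) = 6/7 → 6/7 = 1
~((β → ~(β ∨ β)) → ((β ∨ γ) ∨ (γ ↔ β))) = ~1 = 0
((γ ∨ (γ → β)) ∨ (α ↔ γ)) ∨ ~((β → ~(β ∨ β)) → ((β ∨ γ) ∨ (γ ↔ β))) = 6/7 ∨ 0 = 6/7

6/7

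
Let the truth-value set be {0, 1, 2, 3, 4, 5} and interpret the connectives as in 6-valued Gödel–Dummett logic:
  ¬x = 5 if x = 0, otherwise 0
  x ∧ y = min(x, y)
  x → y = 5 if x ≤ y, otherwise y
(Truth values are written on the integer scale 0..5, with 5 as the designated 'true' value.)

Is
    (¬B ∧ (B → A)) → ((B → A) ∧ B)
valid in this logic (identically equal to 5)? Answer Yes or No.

Counterexample: take A = 0, B = 0.
¬B = ¬0 = 5
B → A = 0 → 0 = 5
¬B ∧ (B → A) = 5 ∧ 5 = 5
B → A = 0 → 0 = 5
(B → A) ∧ B = 5 ∧ 0 = 0
(¬B ∧ (B → A)) → ((B → A) ∧ B) = 5 → 0 = 0
This gives 0 ≠ 5.

No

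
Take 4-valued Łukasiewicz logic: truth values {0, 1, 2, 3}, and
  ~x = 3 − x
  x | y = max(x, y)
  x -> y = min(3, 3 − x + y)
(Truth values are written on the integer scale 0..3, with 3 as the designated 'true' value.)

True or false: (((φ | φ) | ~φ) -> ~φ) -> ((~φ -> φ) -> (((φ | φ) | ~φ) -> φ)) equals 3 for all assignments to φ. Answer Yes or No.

φ = 0 ↦ 3
φ = 1 ↦ 3
φ = 2 ↦ 3
φ = 3 ↦ 3
Every assignment gives a value ≥ 3.

Yes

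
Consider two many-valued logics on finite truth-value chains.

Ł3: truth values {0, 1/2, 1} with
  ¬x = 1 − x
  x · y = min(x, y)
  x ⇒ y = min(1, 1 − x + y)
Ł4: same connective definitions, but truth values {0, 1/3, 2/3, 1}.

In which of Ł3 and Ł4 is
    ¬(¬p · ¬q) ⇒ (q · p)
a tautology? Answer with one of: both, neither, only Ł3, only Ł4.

In Ł3: at p = 0, q = 1/2 the value is 1/2 — not a tautology.
In Ł4: at p = 0, q = 1/3 the value is 2/3 — not a tautology.

neither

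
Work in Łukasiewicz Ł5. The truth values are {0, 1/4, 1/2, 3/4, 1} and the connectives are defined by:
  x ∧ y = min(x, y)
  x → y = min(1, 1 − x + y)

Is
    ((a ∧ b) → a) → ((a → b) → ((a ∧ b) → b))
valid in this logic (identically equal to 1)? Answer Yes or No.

Yes

At a = 1, b = 1/2, for instance:
a ∧ b = 1 ∧ 1/2 = 1/2
(a ∧ b) → a = 1/2 → 1 = 1
a → b = 1 → 1/2 = 1/2
(a ∧ b) → b = 1/2 → 1/2 = 1
(a → b) → ((a ∧ b) → b) = 1/2 → 1 = 1
((a ∧ b) → a) → ((a → b) → ((a ∧ b) → b)) = 1 → 1 = 1
and checking the remaining 24 assignments likewise gives ≥ 1 in every case.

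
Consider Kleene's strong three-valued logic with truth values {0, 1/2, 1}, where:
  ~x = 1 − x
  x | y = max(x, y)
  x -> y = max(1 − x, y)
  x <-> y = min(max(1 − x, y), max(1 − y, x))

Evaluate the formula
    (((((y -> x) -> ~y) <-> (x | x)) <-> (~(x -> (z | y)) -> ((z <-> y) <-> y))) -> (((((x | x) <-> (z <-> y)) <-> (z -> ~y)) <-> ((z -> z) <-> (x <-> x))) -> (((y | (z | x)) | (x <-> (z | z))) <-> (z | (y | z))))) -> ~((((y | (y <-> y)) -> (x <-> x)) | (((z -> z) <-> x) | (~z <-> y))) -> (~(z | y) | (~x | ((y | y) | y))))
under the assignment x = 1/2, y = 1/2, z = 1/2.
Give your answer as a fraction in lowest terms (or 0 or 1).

1/2

y -> x = 1/2 -> 1/2 = 1/2
~y = ~1/2 = 1/2
(y -> x) -> ~y = 1/2 -> 1/2 = 1/2
x | x = 1/2 | 1/2 = 1/2
((y -> x) -> ~y) <-> (x | x) = 1/2 <-> 1/2 = 1/2
z | y = 1/2 | 1/2 = 1/2
x -> (z | y) = 1/2 -> 1/2 = 1/2
~(x -> (z | y)) = ~1/2 = 1/2
z <-> y = 1/2 <-> 1/2 = 1/2
(z <-> y) <-> y = 1/2 <-> 1/2 = 1/2
~(x -> (z | y)) -> ((z <-> y) <-> y) = 1/2 -> 1/2 = 1/2
(((y -> x) -> ~y) <-> (x | x)) <-> (~(x -> (z | y)) -> ((z <-> y) <-> y)) = 1/2 <-> 1/2 = 1/2
x | x = 1/2 | 1/2 = 1/2
z <-> y = 1/2 <-> 1/2 = 1/2
(x | x) <-> (z <-> y) = 1/2 <-> 1/2 = 1/2
~y = ~1/2 = 1/2
z -> ~y = 1/2 -> 1/2 = 1/2
((x | x) <-> (z <-> y)) <-> (z -> ~y) = 1/2 <-> 1/2 = 1/2
z -> z = 1/2 -> 1/2 = 1/2
x <-> x = 1/2 <-> 1/2 = 1/2
(z -> z) <-> (x <-> x) = 1/2 <-> 1/2 = 1/2
(((x | x) <-> (z <-> y)) <-> (z -> ~y)) <-> ((z -> z) <-> (x <-> x)) = 1/2 <-> 1/2 = 1/2
z | x = 1/2 | 1/2 = 1/2
y | (z | x) = 1/2 | 1/2 = 1/2
z | z = 1/2 | 1/2 = 1/2
x <-> (z | z) = 1/2 <-> 1/2 = 1/2
(y | (z | x)) | (x <-> (z | z)) = 1/2 | 1/2 = 1/2
y | z = 1/2 | 1/2 = 1/2
z | (y | z) = 1/2 | 1/2 = 1/2
((y | (z | x)) | (x <-> (z | z))) <-> (z | (y | z)) = 1/2 <-> 1/2 = 1/2
((((x | x) <-> (z <-> y)) <-> (z -> ~y)) <-> ((z -> z) <-> (x <-> x))) -> (((y | (z | x)) | (x <-> (z | z))) <-> (z | (y | z))) = 1/2 -> 1/2 = 1/2
((((y -> x) -> ~y) <-> (x | x)) <-> (~(x -> (z | y)) -> ((z <-> y) <-> y))) -> (((((x | x) <-> (z <-> y)) <-> (z -> ~y)) <-> ((z -> z) <-> (x <-> x))) -> (((y | (z | x)) | (x <-> (z | z))) <-> (z | (y | z)))) = 1/2 -> 1/2 = 1/2
y <-> y = 1/2 <-> 1/2 = 1/2
y | (y <-> y) = 1/2 | 1/2 = 1/2
x <-> x = 1/2 <-> 1/2 = 1/2
(y | (y <-> y)) -> (x <-> x) = 1/2 -> 1/2 = 1/2
z -> z = 1/2 -> 1/2 = 1/2
(z -> z) <-> x = 1/2 <-> 1/2 = 1/2
~z = ~1/2 = 1/2
~z <-> y = 1/2 <-> 1/2 = 1/2
((z -> z) <-> x) | (~z <-> y) = 1/2 | 1/2 = 1/2
((y | (y <-> y)) -> (x <-> x)) | (((z -> z) <-> x) | (~z <-> y)) = 1/2 | 1/2 = 1/2
z | y = 1/2 | 1/2 = 1/2
~(z | y) = ~1/2 = 1/2
~x = ~1/2 = 1/2
y | y = 1/2 | 1/2 = 1/2
(y | y) | y = 1/2 | 1/2 = 1/2
~x | ((y | y) | y) = 1/2 | 1/2 = 1/2
~(z | y) | (~x | ((y | y) | y)) = 1/2 | 1/2 = 1/2
(((y | (y <-> y)) -> (x <-> x)) | (((z -> z) <-> x) | (~z <-> y))) -> (~(z | y) | (~x | ((y | y) | y))) = 1/2 -> 1/2 = 1/2
~((((y | (y <-> y)) -> (x <-> x)) | (((z -> z) <-> x) | (~z <-> y))) -> (~(z | y) | (~x | ((y | y) | y)))) = ~1/2 = 1/2
(((((y -> x) -> ~y) <-> (x | x)) <-> (~(x -> (z | y)) -> ((z <-> y) <-> y))) -> (((((x | x) <-> (z <-> y)) <-> (z -> ~y)) <-> ((z -> z) <-> (x <-> x))) -> (((y | (z | x)) | (x <-> (z | z))) <-> (z | (y | z))))) -> ~((((y | (y <-> y)) -> (x <-> x)) | (((z -> z) <-> x) | (~z <-> y))) -> (~(z | y) | (~x | ((y | y) | y)))) = 1/2 -> 1/2 = 1/2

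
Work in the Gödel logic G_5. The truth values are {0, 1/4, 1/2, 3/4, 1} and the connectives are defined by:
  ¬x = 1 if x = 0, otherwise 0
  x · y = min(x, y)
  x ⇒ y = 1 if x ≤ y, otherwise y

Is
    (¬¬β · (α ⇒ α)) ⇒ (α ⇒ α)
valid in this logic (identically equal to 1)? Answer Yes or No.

At α = 1/4, β = 0, for instance:
¬β = ¬0 = 1
¬¬β = ¬1 = 0
α ⇒ α = 1/4 ⇒ 1/4 = 1
¬¬β · (α ⇒ α) = 0 · 1 = 0
(¬¬β · (α ⇒ α)) ⇒ (α ⇒ α) = 0 ⇒ 1 = 1
and checking the remaining 24 assignments likewise gives ≥ 1 in every case.

Yes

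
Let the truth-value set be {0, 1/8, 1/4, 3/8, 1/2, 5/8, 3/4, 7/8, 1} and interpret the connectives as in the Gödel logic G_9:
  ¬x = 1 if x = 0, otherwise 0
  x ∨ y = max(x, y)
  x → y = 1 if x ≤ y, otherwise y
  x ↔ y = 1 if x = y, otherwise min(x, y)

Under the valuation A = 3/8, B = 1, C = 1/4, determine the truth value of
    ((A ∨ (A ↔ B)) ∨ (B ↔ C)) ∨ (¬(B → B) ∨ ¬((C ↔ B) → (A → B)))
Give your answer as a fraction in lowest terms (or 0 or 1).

3/8

A ↔ B = 3/8 ↔ 1 = 3/8
A ∨ (A ↔ B) = 3/8 ∨ 3/8 = 3/8
B ↔ C = 1 ↔ 1/4 = 1/4
(A ∨ (A ↔ B)) ∨ (B ↔ C) = 3/8 ∨ 1/4 = 3/8
B → B = 1 → 1 = 1
¬(B → B) = ¬1 = 0
C ↔ B = 1/4 ↔ 1 = 1/4
A → B = 3/8 → 1 = 1
(C ↔ B) → (A → B) = 1/4 → 1 = 1
¬((C ↔ B) → (A → B)) = ¬1 = 0
¬(B → B) ∨ ¬((C ↔ B) → (A → B)) = 0 ∨ 0 = 0
((A ∨ (A ↔ B)) ∨ (B ↔ C)) ∨ (¬(B → B) ∨ ¬((C ↔ B) → (A → B))) = 3/8 ∨ 0 = 3/8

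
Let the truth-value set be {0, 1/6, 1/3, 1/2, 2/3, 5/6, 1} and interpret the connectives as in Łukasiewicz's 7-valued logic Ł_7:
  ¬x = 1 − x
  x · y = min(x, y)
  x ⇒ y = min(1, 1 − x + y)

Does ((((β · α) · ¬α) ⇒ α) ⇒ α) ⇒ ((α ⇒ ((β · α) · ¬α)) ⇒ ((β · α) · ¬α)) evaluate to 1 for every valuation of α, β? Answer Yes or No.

Yes

At α = 2/3, β = 1/2, for instance:
β · α = 1/2 · 2/3 = 1/2
¬α = ¬2/3 = 1/3
(β · α) · ¬α = 1/2 · 1/3 = 1/3
((β · α) · ¬α) ⇒ α = 1/3 ⇒ 2/3 = 1
(((β · α) · ¬α) ⇒ α) ⇒ α = 1 ⇒ 2/3 = 2/3
α ⇒ ((β · α) · ¬α) = 2/3 ⇒ 1/3 = 2/3
(α ⇒ ((β · α) · ¬α)) ⇒ ((β · α) · ¬α) = 2/3 ⇒ 1/3 = 2/3
((((β · α) · ¬α) ⇒ α) ⇒ α) ⇒ ((α ⇒ ((β · α) · ¬α)) ⇒ ((β · α) · ¬α)) = 2/3 ⇒ 2/3 = 1
and checking the remaining 48 assignments likewise gives ≥ 1 in every case.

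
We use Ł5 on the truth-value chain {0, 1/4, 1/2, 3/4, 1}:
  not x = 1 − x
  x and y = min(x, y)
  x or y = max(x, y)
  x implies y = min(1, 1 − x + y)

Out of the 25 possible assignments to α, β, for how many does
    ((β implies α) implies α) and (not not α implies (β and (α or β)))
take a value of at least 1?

5

value 1: 5 assignments (counts)
value 3/4: 6 assignments
value 1/2: 7 assignments
value 1/4: 5 assignments
value 0: 2 assignments
So 5 of the 25 assignments meet the threshold.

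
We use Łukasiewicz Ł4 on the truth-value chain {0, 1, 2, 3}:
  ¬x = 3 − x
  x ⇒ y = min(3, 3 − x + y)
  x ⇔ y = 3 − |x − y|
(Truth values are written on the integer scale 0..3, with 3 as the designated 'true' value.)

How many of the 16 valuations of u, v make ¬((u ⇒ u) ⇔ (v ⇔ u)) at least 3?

2

u = 0, v = 0 ↦ 0  <
u = 0, v = 1 ↦ 1  <
u = 0, v = 2 ↦ 2  <
u = 0, v = 3 ↦ 3  ≥
u = 1, v = 0 ↦ 1  <
u = 1, v = 1 ↦ 0  <
u = 1, v = 2 ↦ 1  <
u = 1, v = 3 ↦ 2  <
u = 2, v = 0 ↦ 2  <
u = 2, v = 1 ↦ 1  <
u = 2, v = 2 ↦ 0  <
u = 2, v = 3 ↦ 1  <
u = 3, v = 0 ↦ 3  ≥
u = 3, v = 1 ↦ 2  <
u = 3, v = 2 ↦ 1  <
u = 3, v = 3 ↦ 0  <
So 2 of the 16 assignments meet the threshold.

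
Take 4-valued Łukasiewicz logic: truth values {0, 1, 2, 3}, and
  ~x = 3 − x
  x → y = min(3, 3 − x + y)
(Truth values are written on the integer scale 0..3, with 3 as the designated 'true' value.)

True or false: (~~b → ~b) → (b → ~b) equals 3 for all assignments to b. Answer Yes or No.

Yes

b = 0 ↦ 3
b = 1 ↦ 3
b = 2 ↦ 3
b = 3 ↦ 3
Every assignment gives a value ≥ 3.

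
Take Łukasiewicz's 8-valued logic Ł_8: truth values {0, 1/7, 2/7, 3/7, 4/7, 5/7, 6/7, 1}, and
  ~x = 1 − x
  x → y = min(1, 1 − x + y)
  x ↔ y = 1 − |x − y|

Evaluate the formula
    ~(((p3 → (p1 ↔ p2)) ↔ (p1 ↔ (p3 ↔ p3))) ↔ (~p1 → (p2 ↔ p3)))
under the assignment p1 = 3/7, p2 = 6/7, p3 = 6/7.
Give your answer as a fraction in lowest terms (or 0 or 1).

2/7

p1 ↔ p2 = 3/7 ↔ 6/7 = 4/7
p3 → (p1 ↔ p2) = 6/7 → 4/7 = 5/7
p3 ↔ p3 = 6/7 ↔ 6/7 = 1
p1 ↔ (p3 ↔ p3) = 3/7 ↔ 1 = 3/7
(p3 → (p1 ↔ p2)) ↔ (p1 ↔ (p3 ↔ p3)) = 5/7 ↔ 3/7 = 5/7
~p1 = ~3/7 = 4/7
p2 ↔ p3 = 6/7 ↔ 6/7 = 1
~p1 → (p2 ↔ p3) = 4/7 → 1 = 1
((p3 → (p1 ↔ p2)) ↔ (p1 ↔ (p3 ↔ p3))) ↔ (~p1 → (p2 ↔ p3)) = 5/7 ↔ 1 = 5/7
~(((p3 → (p1 ↔ p2)) ↔ (p1 ↔ (p3 ↔ p3))) ↔ (~p1 → (p2 ↔ p3))) = ~5/7 = 2/7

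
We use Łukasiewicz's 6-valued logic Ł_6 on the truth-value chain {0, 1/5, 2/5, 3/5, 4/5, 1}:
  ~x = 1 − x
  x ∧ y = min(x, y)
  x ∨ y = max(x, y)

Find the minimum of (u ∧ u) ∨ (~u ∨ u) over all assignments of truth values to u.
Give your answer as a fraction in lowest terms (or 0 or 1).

3/5

Take u = 2/5:
u ∧ u = 2/5 ∧ 2/5 = 2/5
~u = ~2/5 = 3/5
~u ∨ u = 3/5 ∨ 2/5 = 3/5
(u ∧ u) ∨ (~u ∨ u) = 2/5 ∨ 3/5 = 3/5
No assignment yields a value below 3/5, so this is the minimum.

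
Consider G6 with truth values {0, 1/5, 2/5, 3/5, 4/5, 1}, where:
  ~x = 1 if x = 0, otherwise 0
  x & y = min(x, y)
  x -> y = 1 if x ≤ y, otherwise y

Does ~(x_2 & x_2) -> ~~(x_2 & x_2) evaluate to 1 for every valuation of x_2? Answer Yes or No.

No

Counterexample: take x_2 = 0.
x_2 & x_2 = 0 & 0 = 0
~(x_2 & x_2) = ~0 = 1
x_2 & x_2 = 0 & 0 = 0
~(x_2 & x_2) = ~0 = 1
~~(x_2 & x_2) = ~1 = 0
~(x_2 & x_2) -> ~~(x_2 & x_2) = 1 -> 0 = 0
This gives 0 ≠ 1.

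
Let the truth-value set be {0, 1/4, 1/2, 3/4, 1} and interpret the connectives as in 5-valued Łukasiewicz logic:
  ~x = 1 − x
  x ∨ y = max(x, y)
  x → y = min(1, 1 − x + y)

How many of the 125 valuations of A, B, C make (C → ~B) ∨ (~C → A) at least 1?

115

value 1: 115 assignments (counts)
value 3/4: 9 assignments
value 1/2: 1 assignment
So 115 of the 125 assignments meet the threshold.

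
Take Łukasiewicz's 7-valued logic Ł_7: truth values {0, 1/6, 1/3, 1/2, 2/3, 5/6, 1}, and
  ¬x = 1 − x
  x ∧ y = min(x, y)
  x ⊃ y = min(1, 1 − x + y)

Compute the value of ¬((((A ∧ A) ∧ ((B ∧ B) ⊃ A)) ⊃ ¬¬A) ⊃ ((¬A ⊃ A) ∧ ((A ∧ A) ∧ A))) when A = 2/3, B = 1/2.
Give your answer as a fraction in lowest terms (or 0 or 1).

A ∧ A = 2/3 ∧ 2/3 = 2/3
B ∧ B = 1/2 ∧ 1/2 = 1/2
(B ∧ B) ⊃ A = 1/2 ⊃ 2/3 = 1
(A ∧ A) ∧ ((B ∧ B) ⊃ A) = 2/3 ∧ 1 = 2/3
¬A = ¬2/3 = 1/3
¬¬A = ¬1/3 = 2/3
((A ∧ A) ∧ ((B ∧ B) ⊃ A)) ⊃ ¬¬A = 2/3 ⊃ 2/3 = 1
¬A = ¬2/3 = 1/3
¬A ⊃ A = 1/3 ⊃ 2/3 = 1
A ∧ A = 2/3 ∧ 2/3 = 2/3
(A ∧ A) ∧ A = 2/3 ∧ 2/3 = 2/3
(¬A ⊃ A) ∧ ((A ∧ A) ∧ A) = 1 ∧ 2/3 = 2/3
(((A ∧ A) ∧ ((B ∧ B) ⊃ A)) ⊃ ¬¬A) ⊃ ((¬A ⊃ A) ∧ ((A ∧ A) ∧ A)) = 1 ⊃ 2/3 = 2/3
¬((((A ∧ A) ∧ ((B ∧ B) ⊃ A)) ⊃ ¬¬A) ⊃ ((¬A ⊃ A) ∧ ((A ∧ A) ∧ A))) = ¬2/3 = 1/3

1/3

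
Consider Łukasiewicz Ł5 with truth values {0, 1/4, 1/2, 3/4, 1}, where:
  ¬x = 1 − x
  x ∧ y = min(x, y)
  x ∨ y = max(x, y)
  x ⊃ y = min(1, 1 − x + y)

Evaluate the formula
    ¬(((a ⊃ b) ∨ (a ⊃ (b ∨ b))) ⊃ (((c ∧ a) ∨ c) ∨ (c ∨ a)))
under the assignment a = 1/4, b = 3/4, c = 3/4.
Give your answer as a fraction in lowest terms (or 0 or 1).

a ⊃ b = 1/4 ⊃ 3/4 = 1
b ∨ b = 3/4 ∨ 3/4 = 3/4
a ⊃ (b ∨ b) = 1/4 ⊃ 3/4 = 1
(a ⊃ b) ∨ (a ⊃ (b ∨ b)) = 1 ∨ 1 = 1
c ∧ a = 3/4 ∧ 1/4 = 1/4
(c ∧ a) ∨ c = 1/4 ∨ 3/4 = 3/4
c ∨ a = 3/4 ∨ 1/4 = 3/4
((c ∧ a) ∨ c) ∨ (c ∨ a) = 3/4 ∨ 3/4 = 3/4
((a ⊃ b) ∨ (a ⊃ (b ∨ b))) ⊃ (((c ∧ a) ∨ c) ∨ (c ∨ a)) = 1 ⊃ 3/4 = 3/4
¬(((a ⊃ b) ∨ (a ⊃ (b ∨ b))) ⊃ (((c ∧ a) ∨ c) ∨ (c ∨ a))) = ¬3/4 = 1/4

1/4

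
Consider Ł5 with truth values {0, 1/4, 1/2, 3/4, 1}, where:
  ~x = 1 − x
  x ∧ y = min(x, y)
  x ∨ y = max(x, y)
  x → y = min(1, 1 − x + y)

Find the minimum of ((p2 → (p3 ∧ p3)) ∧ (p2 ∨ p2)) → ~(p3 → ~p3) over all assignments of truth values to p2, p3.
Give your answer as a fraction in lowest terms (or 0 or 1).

1/4

Take p2 = 3/4, p3 = 1/2:
p3 ∧ p3 = 1/2 ∧ 1/2 = 1/2
p2 → (p3 ∧ p3) = 3/4 → 1/2 = 3/4
p2 ∨ p2 = 3/4 ∨ 3/4 = 3/4
(p2 → (p3 ∧ p3)) ∧ (p2 ∨ p2) = 3/4 ∧ 3/4 = 3/4
~p3 = ~1/2 = 1/2
p3 → ~p3 = 1/2 → 1/2 = 1
~(p3 → ~p3) = ~1 = 0
((p2 → (p3 ∧ p3)) ∧ (p2 ∨ p2)) → ~(p3 → ~p3) = 3/4 → 0 = 1/4
No assignment yields a value below 1/4, so this is the minimum.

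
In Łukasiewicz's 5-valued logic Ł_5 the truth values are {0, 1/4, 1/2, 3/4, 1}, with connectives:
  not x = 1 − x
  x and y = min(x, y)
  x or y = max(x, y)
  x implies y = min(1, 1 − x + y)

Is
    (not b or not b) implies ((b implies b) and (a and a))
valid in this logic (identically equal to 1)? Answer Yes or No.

Counterexample: take a = 0, b = 0.
not b = not 0 = 1
not b = not 0 = 1
not b or not b = 1 or 1 = 1
b implies b = 0 implies 0 = 1
a and a = 0 and 0 = 0
(b implies b) and (a and a) = 1 and 0 = 0
(not b or not b) implies ((b implies b) and (a and a)) = 1 implies 0 = 0
This gives 0 ≠ 1.

No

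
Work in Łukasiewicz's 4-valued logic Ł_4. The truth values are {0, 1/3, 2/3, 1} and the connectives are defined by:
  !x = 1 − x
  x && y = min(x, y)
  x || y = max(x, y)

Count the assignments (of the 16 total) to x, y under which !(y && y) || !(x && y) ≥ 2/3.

12

x = 0, y = 0 ↦ 1  ≥
x = 0, y = 1/3 ↦ 1  ≥
x = 0, y = 2/3 ↦ 1  ≥
x = 0, y = 1 ↦ 1  ≥
x = 1/3, y = 0 ↦ 1  ≥
x = 1/3, y = 1/3 ↦ 2/3  ≥
x = 1/3, y = 2/3 ↦ 2/3  ≥
x = 1/3, y = 1 ↦ 2/3  ≥
x = 2/3, y = 0 ↦ 1  ≥
x = 2/3, y = 1/3 ↦ 2/3  ≥
x = 2/3, y = 2/3 ↦ 1/3  <
x = 2/3, y = 1 ↦ 1/3  <
x = 1, y = 0 ↦ 1  ≥
x = 1, y = 1/3 ↦ 2/3  ≥
x = 1, y = 2/3 ↦ 1/3  <
x = 1, y = 1 ↦ 0  <
So 12 of the 16 assignments meet the threshold.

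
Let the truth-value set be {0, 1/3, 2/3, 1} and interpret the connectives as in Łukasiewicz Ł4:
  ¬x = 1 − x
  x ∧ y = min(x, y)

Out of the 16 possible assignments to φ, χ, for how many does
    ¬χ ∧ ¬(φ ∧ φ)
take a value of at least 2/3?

4

φ = 0, χ = 0 ↦ 1  ≥
φ = 0, χ = 1/3 ↦ 2/3  ≥
φ = 0, χ = 2/3 ↦ 1/3  <
φ = 0, χ = 1 ↦ 0  <
φ = 1/3, χ = 0 ↦ 2/3  ≥
φ = 1/3, χ = 1/3 ↦ 2/3  ≥
φ = 1/3, χ = 2/3 ↦ 1/3  <
φ = 1/3, χ = 1 ↦ 0  <
φ = 2/3, χ = 0 ↦ 1/3  <
φ = 2/3, χ = 1/3 ↦ 1/3  <
φ = 2/3, χ = 2/3 ↦ 1/3  <
φ = 2/3, χ = 1 ↦ 0  <
φ = 1, χ = 0 ↦ 0  <
φ = 1, χ = 1/3 ↦ 0  <
φ = 1, χ = 2/3 ↦ 0  <
φ = 1, χ = 1 ↦ 0  <
So 4 of the 16 assignments meet the threshold.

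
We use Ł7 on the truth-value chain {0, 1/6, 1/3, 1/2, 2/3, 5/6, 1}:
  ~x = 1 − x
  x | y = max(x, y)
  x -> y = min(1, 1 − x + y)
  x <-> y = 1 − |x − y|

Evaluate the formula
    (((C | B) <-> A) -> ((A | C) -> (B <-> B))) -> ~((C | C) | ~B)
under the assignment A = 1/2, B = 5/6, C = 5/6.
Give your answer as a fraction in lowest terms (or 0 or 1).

C | B = 5/6 | 5/6 = 5/6
(C | B) <-> A = 5/6 <-> 1/2 = 2/3
A | C = 1/2 | 5/6 = 5/6
B <-> B = 5/6 <-> 5/6 = 1
(A | C) -> (B <-> B) = 5/6 -> 1 = 1
((C | B) <-> A) -> ((A | C) -> (B <-> B)) = 2/3 -> 1 = 1
C | C = 5/6 | 5/6 = 5/6
~B = ~5/6 = 1/6
(C | C) | ~B = 5/6 | 1/6 = 5/6
~((C | C) | ~B) = ~5/6 = 1/6
(((C | B) <-> A) -> ((A | C) -> (B <-> B))) -> ~((C | C) | ~B) = 1 -> 1/6 = 1/6

1/6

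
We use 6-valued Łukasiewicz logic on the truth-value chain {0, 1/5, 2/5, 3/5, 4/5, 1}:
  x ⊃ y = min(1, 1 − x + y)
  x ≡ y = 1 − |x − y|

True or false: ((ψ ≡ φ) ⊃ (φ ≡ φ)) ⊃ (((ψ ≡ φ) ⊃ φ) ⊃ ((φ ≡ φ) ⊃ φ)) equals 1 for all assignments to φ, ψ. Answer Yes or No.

Counterexample: take φ = 0, ψ = 1/5.
ψ ≡ φ = 1/5 ≡ 0 = 4/5
φ ≡ φ = 0 ≡ 0 = 1
(ψ ≡ φ) ⊃ (φ ≡ φ) = 4/5 ⊃ 1 = 1
ψ ≡ φ = 1/5 ≡ 0 = 4/5
(ψ ≡ φ) ⊃ φ = 4/5 ⊃ 0 = 1/5
φ ≡ φ = 0 ≡ 0 = 1
(φ ≡ φ) ⊃ φ = 1 ⊃ 0 = 0
((ψ ≡ φ) ⊃ φ) ⊃ ((φ ≡ φ) ⊃ φ) = 1/5 ⊃ 0 = 4/5
((ψ ≡ φ) ⊃ (φ ≡ φ)) ⊃ (((ψ ≡ φ) ⊃ φ) ⊃ ((φ ≡ φ) ⊃ φ)) = 1 ⊃ 4/5 = 4/5
This gives 4/5 ≠ 1.

No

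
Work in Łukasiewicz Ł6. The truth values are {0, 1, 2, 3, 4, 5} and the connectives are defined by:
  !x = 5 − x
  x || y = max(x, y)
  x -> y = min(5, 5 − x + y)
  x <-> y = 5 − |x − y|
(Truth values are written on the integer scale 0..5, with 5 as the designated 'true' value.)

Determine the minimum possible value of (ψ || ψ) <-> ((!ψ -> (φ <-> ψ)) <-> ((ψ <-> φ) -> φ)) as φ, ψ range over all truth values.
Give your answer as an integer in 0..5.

1

Take φ = 2, ψ = 0:
ψ || ψ = 0 || 0 = 0
!ψ = !0 = 5
φ <-> ψ = 2 <-> 0 = 3
!ψ -> (φ <-> ψ) = 5 -> 3 = 3
ψ <-> φ = 0 <-> 2 = 3
(ψ <-> φ) -> φ = 3 -> 2 = 4
(!ψ -> (φ <-> ψ)) <-> ((ψ <-> φ) -> φ) = 3 <-> 4 = 4
(ψ || ψ) <-> ((!ψ -> (φ <-> ψ)) <-> ((ψ <-> φ) -> φ)) = 0 <-> 4 = 1
No assignment yields a value below 1, so this is the minimum.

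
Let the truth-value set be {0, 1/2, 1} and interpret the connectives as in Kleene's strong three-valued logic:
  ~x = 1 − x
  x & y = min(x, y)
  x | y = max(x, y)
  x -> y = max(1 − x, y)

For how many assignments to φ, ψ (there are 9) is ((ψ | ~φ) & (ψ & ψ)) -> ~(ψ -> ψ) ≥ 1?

φ = 0, ψ = 0 ↦ 1  ≥
φ = 0, ψ = 1/2 ↦ 1/2  <
φ = 0, ψ = 1 ↦ 0  <
φ = 1/2, ψ = 0 ↦ 1  ≥
φ = 1/2, ψ = 1/2 ↦ 1/2  <
φ = 1/2, ψ = 1 ↦ 0  <
φ = 1, ψ = 0 ↦ 1  ≥
φ = 1, ψ = 1/2 ↦ 1/2  <
φ = 1, ψ = 1 ↦ 0  <
So 3 of the 9 assignments meet the threshold.

3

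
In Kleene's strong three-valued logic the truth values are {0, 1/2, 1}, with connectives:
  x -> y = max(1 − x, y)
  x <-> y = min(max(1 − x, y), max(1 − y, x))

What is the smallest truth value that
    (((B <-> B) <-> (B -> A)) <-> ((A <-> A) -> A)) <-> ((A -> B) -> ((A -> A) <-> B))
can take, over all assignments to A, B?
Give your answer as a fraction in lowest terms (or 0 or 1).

Take A = 0, B = 1/2:
B <-> B = 1/2 <-> 1/2 = 1/2
B -> A = 1/2 -> 0 = 1/2
(B <-> B) <-> (B -> A) = 1/2 <-> 1/2 = 1/2
A <-> A = 0 <-> 0 = 1
(A <-> A) -> A = 1 -> 0 = 0
((B <-> B) <-> (B -> A)) <-> ((A <-> A) -> A) = 1/2 <-> 0 = 1/2
A -> B = 0 -> 1/2 = 1
A -> A = 0 -> 0 = 1
(A -> A) <-> B = 1 <-> 1/2 = 1/2
(A -> B) -> ((A -> A) <-> B) = 1 -> 1/2 = 1/2
(((B <-> B) <-> (B -> A)) <-> ((A <-> A) -> A)) <-> ((A -> B) -> ((A -> A) <-> B)) = 1/2 <-> 1/2 = 1/2
No assignment yields a value below 1/2, so this is the minimum.

1/2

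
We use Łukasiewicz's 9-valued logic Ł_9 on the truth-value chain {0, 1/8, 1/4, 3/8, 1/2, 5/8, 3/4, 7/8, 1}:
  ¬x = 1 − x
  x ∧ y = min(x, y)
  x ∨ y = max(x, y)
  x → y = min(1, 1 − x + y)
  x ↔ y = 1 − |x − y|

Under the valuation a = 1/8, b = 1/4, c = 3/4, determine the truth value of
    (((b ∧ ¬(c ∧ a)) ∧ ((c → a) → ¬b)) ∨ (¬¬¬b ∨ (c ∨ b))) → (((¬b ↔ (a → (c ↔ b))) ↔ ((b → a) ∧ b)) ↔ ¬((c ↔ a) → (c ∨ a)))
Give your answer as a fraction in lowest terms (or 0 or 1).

c ∧ a = 3/4 ∧ 1/8 = 1/8
¬(c ∧ a) = ¬1/8 = 7/8
b ∧ ¬(c ∧ a) = 1/4 ∧ 7/8 = 1/4
c → a = 3/4 → 1/8 = 3/8
¬b = ¬1/4 = 3/4
(c → a) → ¬b = 3/8 → 3/4 = 1
(b ∧ ¬(c ∧ a)) ∧ ((c → a) → ¬b) = 1/4 ∧ 1 = 1/4
¬b = ¬1/4 = 3/4
¬¬b = ¬3/4 = 1/4
¬¬¬b = ¬1/4 = 3/4
c ∨ b = 3/4 ∨ 1/4 = 3/4
¬¬¬b ∨ (c ∨ b) = 3/4 ∨ 3/4 = 3/4
((b ∧ ¬(c ∧ a)) ∧ ((c → a) → ¬b)) ∨ (¬¬¬b ∨ (c ∨ b)) = 1/4 ∨ 3/4 = 3/4
¬b = ¬1/4 = 3/4
c ↔ b = 3/4 ↔ 1/4 = 1/2
a → (c ↔ b) = 1/8 → 1/2 = 1
¬b ↔ (a → (c ↔ b)) = 3/4 ↔ 1 = 3/4
b → a = 1/4 → 1/8 = 7/8
(b → a) ∧ b = 7/8 ∧ 1/4 = 1/4
(¬b ↔ (a → (c ↔ b))) ↔ ((b → a) ∧ b) = 3/4 ↔ 1/4 = 1/2
c ↔ a = 3/4 ↔ 1/8 = 3/8
c ∨ a = 3/4 ∨ 1/8 = 3/4
(c ↔ a) → (c ∨ a) = 3/8 → 3/4 = 1
¬((c ↔ a) → (c ∨ a)) = ¬1 = 0
((¬b ↔ (a → (c ↔ b))) ↔ ((b → a) ∧ b)) ↔ ¬((c ↔ a) → (c ∨ a)) = 1/2 ↔ 0 = 1/2
(((b ∧ ¬(c ∧ a)) ∧ ((c → a) → ¬b)) ∨ (¬¬¬b ∨ (c ∨ b))) → (((¬b ↔ (a → (c ↔ b))) ↔ ((b → a) ∧ b)) ↔ ¬((c ↔ a) → (c ∨ a))) = 3/4 → 1/2 = 3/4

3/4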